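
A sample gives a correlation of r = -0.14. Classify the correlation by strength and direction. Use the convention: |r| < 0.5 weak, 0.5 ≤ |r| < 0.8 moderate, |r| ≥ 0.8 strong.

weak negative

r = -0.14 < 0 so the relationship is negative.
|r| = 0.14, which falls in the weak range.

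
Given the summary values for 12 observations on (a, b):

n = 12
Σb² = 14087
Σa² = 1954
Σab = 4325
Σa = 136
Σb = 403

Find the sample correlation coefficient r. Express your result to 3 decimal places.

r = (nΣab − ΣaΣb) / √[(nΣa² − (Σa)²)(nΣb² − (Σb)²)]
Numerator: 12×4325 − 136×403 = -2908
Denominator: √[(23448 − 18496)(169044 − 162409)] = √[4952 × 6635] = 5732.0607
r = -2908 / 5732.0607 ≈ -0.507

-0.507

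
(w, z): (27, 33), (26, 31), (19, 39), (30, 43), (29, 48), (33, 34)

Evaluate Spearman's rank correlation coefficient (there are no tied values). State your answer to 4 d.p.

0.3143

Rank w: 3, 2, 1, 5, 4, 6
Rank z: 2, 1, 4, 5, 6, 3
d = rank(w) − rank(z): 1, 1, -3, 0, -2, 3; Σd² = 24
ρ = 1 − 6Σd² / [n(n²−1)] = 1 − 6×24 / (6×35) = 1 − 144/210 ≈ 0.3143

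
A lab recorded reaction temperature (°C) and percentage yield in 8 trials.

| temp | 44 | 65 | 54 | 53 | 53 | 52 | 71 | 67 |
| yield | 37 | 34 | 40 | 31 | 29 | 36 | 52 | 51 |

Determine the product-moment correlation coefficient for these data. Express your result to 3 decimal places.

n = 8, Σx = 459, Σy = 310, Σx² = 26929, Σy² = 12528, Σxy = 18159
nΣxy − ΣxΣy = 145272 − 142290 = 2982
nΣx² − (Σx)² = 215432 − 210681 = 4751; nΣy² − (Σy)² = 100224 − 96100 = 4124
r = 2982 / √(4751 × 4124) = 2982 / 4426.4121 ≈ 0.674

0.674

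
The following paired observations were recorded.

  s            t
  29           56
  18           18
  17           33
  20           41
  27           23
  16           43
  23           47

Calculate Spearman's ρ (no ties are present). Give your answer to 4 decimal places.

0.3214

Rank s: 7, 3, 2, 4, 6, 1, 5
Rank t: 7, 1, 3, 4, 2, 5, 6
d = rank(s) − rank(t): 0, 2, -1, 0, 4, -4, -1; Σd² = 38
ρ = 1 − 6Σd² / [n(n²−1)] = 1 − 6×38 / (7×48) = 1 − 228/336 ≈ 0.3214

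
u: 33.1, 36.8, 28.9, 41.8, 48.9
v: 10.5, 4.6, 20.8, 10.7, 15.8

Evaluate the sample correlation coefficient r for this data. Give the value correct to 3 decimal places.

-0.143

n = 5, Σu = 189.5, Σv = 62.4, Σu² = 7423.51, Σv² = 928.18, Σuv = 2337.83
nΣuv − ΣuΣv = 11689.15 − 11824.8 = -135.65
nΣu² − (Σu)² = 37117.55 − 35910.25 = 1207.3; nΣv² − (Σv)² = 4640.9 − 3893.76 = 747.14
r = -135.65 / √(1207.3 × 747.14) = -135.65 / 949.7485 ≈ -0.143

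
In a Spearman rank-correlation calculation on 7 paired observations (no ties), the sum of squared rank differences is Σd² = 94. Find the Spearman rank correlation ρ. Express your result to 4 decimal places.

ρ = 1 − 6Σd² / [n(n²−1)] = 1 − 6×94 / (7×48)
  = 1 − 564/336 = 1 − 1.67857 ≈ -0.6786

-0.6786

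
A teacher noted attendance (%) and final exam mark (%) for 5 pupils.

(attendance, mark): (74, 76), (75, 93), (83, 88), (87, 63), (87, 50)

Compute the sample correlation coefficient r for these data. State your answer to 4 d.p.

n = 5, Σx = 406, Σy = 370, Σx² = 33128, Σy² = 28638, Σxy = 29734
nΣxy − ΣxΣy = 148670 − 150220 = -1550
nΣx² − (Σx)² = 165640 − 164836 = 804; nΣy² − (Σy)² = 143190 − 136900 = 6290
r = -1550 / √(804 × 6290) = -1550 / 2248.8130 ≈ -0.6893

-0.6893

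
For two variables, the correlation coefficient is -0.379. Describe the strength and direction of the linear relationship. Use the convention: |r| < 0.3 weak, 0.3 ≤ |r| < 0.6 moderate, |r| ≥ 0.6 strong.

moderate negative

r = -0.379 < 0 so the relationship is negative.
|r| = 0.379, which falls in the moderate range.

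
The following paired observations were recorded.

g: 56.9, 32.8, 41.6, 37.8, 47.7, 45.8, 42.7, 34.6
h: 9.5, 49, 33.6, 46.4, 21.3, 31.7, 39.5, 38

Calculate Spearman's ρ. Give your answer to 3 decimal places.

Rank g: 8, 1, 4, 3, 7, 6, 5, 2
Rank h: 1, 8, 4, 7, 2, 3, 6, 5
d = rank(g) − rank(h): 7, -7, 0, -4, 5, 3, -1, -3; Σd² = 158
ρ = 1 − 6Σd² / [n(n²−1)] = 1 − 6×158 / (8×63) = 1 − 948/504 ≈ -0.881

-0.881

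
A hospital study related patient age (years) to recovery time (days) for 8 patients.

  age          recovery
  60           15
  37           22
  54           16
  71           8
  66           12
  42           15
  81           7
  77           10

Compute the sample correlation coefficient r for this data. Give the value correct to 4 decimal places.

n = 8, Σx = 488, Σy = 105, Σx² = 31536, Σy² = 1547, Σxy = 5905
nΣxy − ΣxΣy = 47240 − 51240 = -4000
nΣx² − (Σx)² = 252288 − 238144 = 14144; nΣy² − (Σy)² = 12376 − 11025 = 1351
r = -4000 / √(14144 × 1351) = -4000 / 4371.3321 ≈ -0.9151

-0.9151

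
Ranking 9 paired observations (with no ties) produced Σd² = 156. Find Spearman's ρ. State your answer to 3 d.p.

ρ = 1 − 6Σd² / [n(n²−1)] = 1 − 6×156 / (9×80)
  = 1 − 936/720 = 1 − 1.3000 ≈ -0.300

-0.300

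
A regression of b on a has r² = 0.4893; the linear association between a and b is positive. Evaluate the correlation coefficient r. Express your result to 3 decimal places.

|r| = √0.4893 = 0.699
The association is positive, so r = 0.699.

0.699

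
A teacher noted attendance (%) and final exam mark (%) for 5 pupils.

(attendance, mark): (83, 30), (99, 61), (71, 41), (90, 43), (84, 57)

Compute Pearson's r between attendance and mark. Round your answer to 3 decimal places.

n = 5, Σx = 427, Σy = 232, Σx² = 36887, Σy² = 11400, Σxy = 20098
nΣxy − ΣxΣy = 100490 − 99064 = 1426
nΣx² − (Σx)² = 184435 − 182329 = 2106; nΣy² − (Σy)² = 57000 − 53824 = 3176
r = 1426 / √(2106 × 3176) = 1426 / 2586.2436 ≈ 0.551

0.551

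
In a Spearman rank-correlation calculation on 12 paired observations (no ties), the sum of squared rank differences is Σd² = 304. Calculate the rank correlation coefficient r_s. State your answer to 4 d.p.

-0.0629

ρ = 1 − 6Σd² / [n(n²−1)] = 1 − 6×304 / (12×143)
  = 1 − 1824/1716 = 1 − 1.06294 ≈ -0.0629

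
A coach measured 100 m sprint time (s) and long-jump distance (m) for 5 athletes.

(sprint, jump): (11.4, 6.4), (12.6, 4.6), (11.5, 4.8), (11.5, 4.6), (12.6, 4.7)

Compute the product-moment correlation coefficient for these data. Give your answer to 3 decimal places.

n = 5, Σx = 59.6, Σy = 25.1, Σx² = 711.98, Σy² = 128.41, Σxy = 298.24
nΣxy − ΣxΣy = 1491.2 − 1495.96 = -4.76
nΣx² − (Σx)² = 3559.9 − 3552.16 = 7.74; nΣy² − (Σy)² = 642.05 − 630.01 = 12.04
r = -4.76 / √(7.74 × 12.04) = -4.76 / 9.6535 ≈ -0.493

-0.493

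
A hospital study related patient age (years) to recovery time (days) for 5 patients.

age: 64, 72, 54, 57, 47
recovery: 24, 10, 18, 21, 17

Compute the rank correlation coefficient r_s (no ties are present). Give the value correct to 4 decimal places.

0.0000

Rank age: 4, 5, 2, 3, 1
Rank recovery: 5, 1, 3, 4, 2
d = rank(age) − rank(recovery): -1, 4, -1, -1, -1; Σd² = 20
ρ = 1 − 6Σd² / [n(n²−1)] = 1 − 6×20 / (5×24) = 1 − 120/120 ≈ 0.0000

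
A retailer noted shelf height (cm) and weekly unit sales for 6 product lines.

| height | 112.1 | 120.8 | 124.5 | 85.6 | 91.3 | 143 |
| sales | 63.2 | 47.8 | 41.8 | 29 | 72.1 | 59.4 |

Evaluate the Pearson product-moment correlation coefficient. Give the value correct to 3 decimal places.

n = 6, Σx = 677.3, Σy = 313.3, Σx² = 78771.35, Σy² = 17594.09, Σxy = 35622.39
nΣxy − ΣxΣy = 213734.34 − 212198.09 = 1536.25
nΣx² − (Σx)² = 472628.1 − 458735.29 = 13892.81; nΣy² − (Σy)² = 105564.54 − 98156.89 = 7407.65
r = 1536.25 / √(13892.81 × 7407.65) = 1536.25 / 10144.6081 ≈ 0.151

0.151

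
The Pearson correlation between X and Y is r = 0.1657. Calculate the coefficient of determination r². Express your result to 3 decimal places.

0.027

r² = (0.1657)² = 0.027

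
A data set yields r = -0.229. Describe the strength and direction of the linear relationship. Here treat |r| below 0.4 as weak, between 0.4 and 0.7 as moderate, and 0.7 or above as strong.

weak negative

r = -0.229 < 0 so the relationship is negative.
|r| = 0.229, which falls in the weak range.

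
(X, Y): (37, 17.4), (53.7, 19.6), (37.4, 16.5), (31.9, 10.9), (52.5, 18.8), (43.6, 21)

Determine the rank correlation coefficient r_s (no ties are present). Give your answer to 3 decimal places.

Rank X: 2, 6, 3, 1, 5, 4
Rank Y: 3, 5, 2, 1, 4, 6
d = rank(X) − rank(Y): -1, 1, 1, 0, 1, -2; Σd² = 8
ρ = 1 − 6Σd² / [n(n²−1)] = 1 − 6×8 / (6×35) = 1 − 48/210 ≈ 0.771

0.771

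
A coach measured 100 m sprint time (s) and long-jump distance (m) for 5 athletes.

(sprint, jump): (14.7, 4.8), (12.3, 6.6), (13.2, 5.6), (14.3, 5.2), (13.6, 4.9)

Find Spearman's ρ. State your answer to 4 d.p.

-0.9000

Rank sprint: 5, 1, 2, 4, 3
Rank jump: 1, 5, 4, 3, 2
d = rank(sprint) − rank(jump): 4, -4, -2, 1, 1; Σd² = 38
ρ = 1 − 6Σd² / [n(n²−1)] = 1 − 6×38 / (5×24) = 1 − 228/120 ≈ -0.9000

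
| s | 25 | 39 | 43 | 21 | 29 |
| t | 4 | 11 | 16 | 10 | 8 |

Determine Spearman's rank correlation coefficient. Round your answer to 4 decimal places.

0.7000

Rank s: 2, 4, 5, 1, 3
Rank t: 1, 4, 5, 3, 2
d = rank(s) − rank(t): 1, 0, 0, -2, 1; Σd² = 6
ρ = 1 − 6Σd² / [n(n²−1)] = 1 − 6×6 / (5×24) = 1 − 36/120 ≈ 0.7000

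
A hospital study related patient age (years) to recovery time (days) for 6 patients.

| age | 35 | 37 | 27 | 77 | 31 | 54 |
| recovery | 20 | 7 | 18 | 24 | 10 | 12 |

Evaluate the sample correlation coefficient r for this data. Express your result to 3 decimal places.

0.476

n = 6, Σx = 261, Σy = 91, Σx² = 13129, Σy² = 1593, Σxy = 4251
nΣxy − ΣxΣy = 25506 − 23751 = 1755
nΣx² − (Σx)² = 78774 − 68121 = 10653; nΣy² − (Σy)² = 9558 − 8281 = 1277
r = 1755 / √(10653 × 1277) = 1755 / 3688.3439 ≈ 0.476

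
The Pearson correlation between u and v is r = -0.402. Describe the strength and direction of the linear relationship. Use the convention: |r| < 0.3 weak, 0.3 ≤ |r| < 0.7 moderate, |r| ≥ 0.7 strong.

r = -0.402 < 0 so the relationship is negative.
|r| = 0.402, which falls in the moderate range.

moderate negative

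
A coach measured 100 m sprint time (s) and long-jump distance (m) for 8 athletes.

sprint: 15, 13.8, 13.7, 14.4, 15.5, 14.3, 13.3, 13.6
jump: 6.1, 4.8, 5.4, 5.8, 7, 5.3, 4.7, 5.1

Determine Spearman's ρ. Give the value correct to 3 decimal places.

Rank sprint: 7, 4, 3, 6, 8, 5, 1, 2
Rank jump: 7, 2, 5, 6, 8, 4, 1, 3
d = rank(sprint) − rank(jump): 0, 2, -2, 0, 0, 1, 0, -1; Σd² = 10
ρ = 1 − 6Σd² / [n(n²−1)] = 1 − 6×10 / (8×63) = 1 − 60/504 ≈ 0.881

0.881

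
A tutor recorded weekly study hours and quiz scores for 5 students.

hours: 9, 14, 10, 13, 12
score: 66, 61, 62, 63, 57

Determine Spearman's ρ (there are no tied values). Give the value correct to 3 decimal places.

Rank hours: 1, 5, 2, 4, 3
Rank score: 5, 2, 3, 4, 1
d = rank(hours) − rank(score): -4, 3, -1, 0, 2; Σd² = 30
ρ = 1 − 6Σd² / [n(n²−1)] = 1 − 6×30 / (5×24) = 1 − 180/120 ≈ -0.500

-0.500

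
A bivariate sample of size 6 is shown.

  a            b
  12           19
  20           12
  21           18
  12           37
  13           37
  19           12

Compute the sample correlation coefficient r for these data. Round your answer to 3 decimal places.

-0.742

n = 6, Σa = 97, Σb = 135, Σa² = 1659, Σb² = 3711, Σab = 1999
nΣab − ΣaΣb = 11994 − 13095 = -1101
nΣa² − (Σa)² = 9954 − 9409 = 545; nΣb² − (Σb)² = 22266 − 18225 = 4041
r = -1101 / √(545 × 4041) = -1101 / 1484.0300 ≈ -0.742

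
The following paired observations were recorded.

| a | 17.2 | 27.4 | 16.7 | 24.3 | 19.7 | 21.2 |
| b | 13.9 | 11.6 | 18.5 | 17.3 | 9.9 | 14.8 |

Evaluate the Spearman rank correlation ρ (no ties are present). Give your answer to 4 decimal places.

Rank a: 2, 6, 1, 5, 3, 4
Rank b: 3, 2, 6, 5, 1, 4
d = rank(a) − rank(b): -1, 4, -5, 0, 2, 0; Σd² = 46
ρ = 1 − 6Σd² / [n(n²−1)] = 1 − 6×46 / (6×35) = 1 − 276/210 ≈ -0.3143

-0.3143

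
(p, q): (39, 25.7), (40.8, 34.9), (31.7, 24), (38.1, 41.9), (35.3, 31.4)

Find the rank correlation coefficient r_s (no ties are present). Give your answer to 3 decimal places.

0.500

Rank p: 4, 5, 1, 3, 2
Rank q: 2, 4, 1, 5, 3
d = rank(p) − rank(q): 2, 1, 0, -2, -1; Σd² = 10
ρ = 1 − 6Σd² / [n(n²−1)] = 1 − 6×10 / (5×24) = 1 − 60/120 ≈ 0.500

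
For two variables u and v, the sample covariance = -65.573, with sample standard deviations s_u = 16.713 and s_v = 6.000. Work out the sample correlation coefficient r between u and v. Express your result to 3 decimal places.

-0.654

r = Cov(u,v) / (s_u · s_v) = -65.573 / (16.713 × 6.000)
  = -65.573 / 100.2780 ≈ -0.654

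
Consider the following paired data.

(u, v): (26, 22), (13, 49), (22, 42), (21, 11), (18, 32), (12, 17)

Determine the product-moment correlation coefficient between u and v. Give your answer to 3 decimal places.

-0.212

n = 6, Σu = 112, Σv = 173, Σu² = 2238, Σv² = 6083, Σuv = 3144
nΣuv − ΣuΣv = 18864 − 19376 = -512
nΣu² − (Σu)² = 13428 − 12544 = 884; nΣv² − (Σv)² = 36498 − 29929 = 6569
r = -512 / √(884 × 6569) = -512 / 2409.7709 ≈ -0.212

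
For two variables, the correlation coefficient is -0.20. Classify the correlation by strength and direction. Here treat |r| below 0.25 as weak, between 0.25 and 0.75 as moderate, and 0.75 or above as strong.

r = -0.20 < 0 so the relationship is negative.
|r| = 0.20, which falls in the weak range.

weak negative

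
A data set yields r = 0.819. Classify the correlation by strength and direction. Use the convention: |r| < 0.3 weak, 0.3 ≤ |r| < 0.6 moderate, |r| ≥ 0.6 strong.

strong positive

r = 0.819 > 0 so the relationship is positive.
|r| = 0.819, which falls in the strong range.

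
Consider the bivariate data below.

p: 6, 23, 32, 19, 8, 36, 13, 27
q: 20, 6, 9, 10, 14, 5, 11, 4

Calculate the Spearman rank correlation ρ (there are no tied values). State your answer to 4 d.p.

Rank p: 1, 5, 7, 4, 2, 8, 3, 6
Rank q: 8, 3, 4, 5, 7, 2, 6, 1
d = rank(p) − rank(q): -7, 2, 3, -1, -5, 6, -3, 5; Σd² = 158
ρ = 1 − 6Σd² / [n(n²−1)] = 1 − 6×158 / (8×63) = 1 − 948/504 ≈ -0.8810

-0.8810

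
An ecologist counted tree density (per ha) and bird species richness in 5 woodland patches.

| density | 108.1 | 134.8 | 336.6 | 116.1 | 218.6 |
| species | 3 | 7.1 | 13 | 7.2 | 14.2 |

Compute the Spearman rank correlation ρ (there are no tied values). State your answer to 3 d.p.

0.800

Rank density: 1, 3, 5, 2, 4
Rank species: 1, 2, 4, 3, 5
d = rank(density) − rank(species): 0, 1, 1, -1, -1; Σd² = 4
ρ = 1 − 6Σd² / [n(n²−1)] = 1 − 6×4 / (5×24) = 1 − 24/120 ≈ 0.800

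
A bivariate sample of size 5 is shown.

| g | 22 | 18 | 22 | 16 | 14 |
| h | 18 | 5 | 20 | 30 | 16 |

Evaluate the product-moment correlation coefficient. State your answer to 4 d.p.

-0.0593

n = 5, Σg = 92, Σh = 89, Σg² = 1744, Σh² = 1905, Σgh = 1630
nΣgh − ΣgΣh = 8150 − 8188 = -38
nΣg² − (Σg)² = 8720 − 8464 = 256; nΣh² − (Σh)² = 9525 − 7921 = 1604
r = -38 / √(256 × 1604) = -38 / 640.7995 ≈ -0.0593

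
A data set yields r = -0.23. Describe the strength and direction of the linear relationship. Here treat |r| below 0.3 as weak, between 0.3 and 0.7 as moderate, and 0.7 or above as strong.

r = -0.23 < 0 so the relationship is negative.
|r| = 0.23, which falls in the weak range.

weak negative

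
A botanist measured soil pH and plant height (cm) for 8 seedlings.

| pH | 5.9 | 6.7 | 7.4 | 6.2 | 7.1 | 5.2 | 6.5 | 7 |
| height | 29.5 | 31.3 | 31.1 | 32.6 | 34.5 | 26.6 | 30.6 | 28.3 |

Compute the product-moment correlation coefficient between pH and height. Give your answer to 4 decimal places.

0.5696

n = 8, Σx = 52, Σy = 244.5, Σx² = 341.6, Σy² = 7514.97, Σxy = 1596.29
nΣxy − ΣxΣy = 12770.32 − 12714 = 56.32
nΣx² − (Σx)² = 2732.8 − 2704 = 28.8; nΣy² − (Σy)² = 60119.76 − 59780.25 = 339.51
r = 56.32 / √(28.8 × 339.51) = 56.32 / 98.8832 ≈ 0.5696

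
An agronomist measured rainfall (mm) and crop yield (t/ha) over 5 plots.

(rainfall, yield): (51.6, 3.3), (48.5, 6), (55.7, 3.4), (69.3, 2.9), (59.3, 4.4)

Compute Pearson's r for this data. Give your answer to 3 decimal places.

n = 5, Σx = 284.4, Σy = 20, Σx² = 16436.28, Σy² = 86.22, Σxy = 1112.55
nΣxy − ΣxΣy = 5562.75 − 5688 = -125.25
nΣx² − (Σx)² = 82181.4 − 80883.36 = 1298.04; nΣy² − (Σy)² = 431.1 − 400 = 31.1
r = -125.25 / √(1298.04 × 31.1) = -125.25 / 200.9205 ≈ -0.623

-0.623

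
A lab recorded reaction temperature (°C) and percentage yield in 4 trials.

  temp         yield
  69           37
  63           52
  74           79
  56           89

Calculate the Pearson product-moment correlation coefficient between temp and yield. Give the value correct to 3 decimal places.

-0.312

n = 4, Σx = 262, Σy = 257, Σx² = 17342, Σy² = 18235, Σxy = 16659
nΣxy − ΣxΣy = 66636 − 67334 = -698
nΣx² − (Σx)² = 69368 − 68644 = 724; nΣy² − (Σy)² = 72940 − 66049 = 6891
r = -698 / √(724 × 6891) = -698 / 2233.6258 ≈ -0.312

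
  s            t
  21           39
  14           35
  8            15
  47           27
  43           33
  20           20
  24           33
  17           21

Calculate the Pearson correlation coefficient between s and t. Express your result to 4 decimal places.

0.3170

n = 8, Σs = 194, Σt = 223, Σs² = 6024, Σt² = 6719, Σst = 5666
nΣst − ΣsΣt = 45328 − 43262 = 2066
nΣs² − (Σs)² = 48192 − 37636 = 10556; nΣt² − (Σt)² = 53752 − 49729 = 4023
r = 2066 / √(10556 × 4023) = 2066 / 6516.6547 ≈ 0.3170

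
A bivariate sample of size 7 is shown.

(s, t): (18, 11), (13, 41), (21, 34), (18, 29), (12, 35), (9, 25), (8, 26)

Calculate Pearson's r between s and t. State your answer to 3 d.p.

-0.080

n = 7, Σs = 99, Σt = 201, Σs² = 1547, Σt² = 6325, Σst = 2820
nΣst − ΣsΣt = 19740 − 19899 = -159
nΣs² − (Σs)² = 10829 − 9801 = 1028; nΣt² − (Σt)² = 44275 − 40401 = 3874
r = -159 / √(1028 × 3874) = -159 / 1995.6132 ≈ -0.080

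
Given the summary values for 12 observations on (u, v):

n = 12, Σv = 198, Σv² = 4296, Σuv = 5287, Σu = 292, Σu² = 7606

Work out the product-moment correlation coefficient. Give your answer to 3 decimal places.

r = (nΣuv − ΣuΣv) / √[(nΣu² − (Σu)²)(nΣv² − (Σv)²)]
Numerator: 12×5287 − 292×198 = 5628
Denominator: √[(91272 − 85264)(51552 − 39204)] = √[6008 × 12348] = 8613.1750
r = 5628 / 8613.1750 ≈ 0.653

0.653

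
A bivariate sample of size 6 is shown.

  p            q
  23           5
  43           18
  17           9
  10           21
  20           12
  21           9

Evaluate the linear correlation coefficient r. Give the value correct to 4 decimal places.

n = 6, Σp = 134, Σq = 74, Σp² = 3608, Σq² = 1096, Σpq = 1681
nΣpq − ΣpΣq = 10086 − 9916 = 170
nΣp² − (Σp)² = 21648 − 17956 = 3692; nΣq² − (Σq)² = 6576 − 5476 = 1100
r = 170 / √(3692 × 1100) = 170 / 2015.2419 ≈ 0.0844

0.0844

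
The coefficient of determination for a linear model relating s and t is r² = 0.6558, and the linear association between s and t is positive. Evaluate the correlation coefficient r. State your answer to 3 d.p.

|r| = √0.6558 = 0.810
The association is positive, so r = 0.810.

0.810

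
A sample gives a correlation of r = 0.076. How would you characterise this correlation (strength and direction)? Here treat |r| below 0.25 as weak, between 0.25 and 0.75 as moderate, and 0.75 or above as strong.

r = 0.076 > 0 so the relationship is positive.
|r| = 0.076, which falls in the weak range.

weak positive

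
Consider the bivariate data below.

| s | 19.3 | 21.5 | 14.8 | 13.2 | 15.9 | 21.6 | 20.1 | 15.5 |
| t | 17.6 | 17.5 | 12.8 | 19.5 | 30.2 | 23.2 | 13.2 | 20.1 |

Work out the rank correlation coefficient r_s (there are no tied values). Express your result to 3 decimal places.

0.095

Rank s: 5, 7, 2, 1, 4, 8, 6, 3
Rank t: 4, 3, 1, 5, 8, 7, 2, 6
d = rank(s) − rank(t): 1, 4, 1, -4, -4, 1, 4, -3; Σd² = 76
ρ = 1 − 6Σd² / [n(n²−1)] = 1 − 6×76 / (8×63) = 1 − 456/504 ≈ 0.095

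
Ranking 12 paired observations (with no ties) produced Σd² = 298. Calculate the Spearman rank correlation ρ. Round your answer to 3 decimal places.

ρ = 1 − 6Σd² / [n(n²−1)] = 1 − 6×298 / (12×143)
  = 1 − 1788/1716 = 1 − 1.0420 ≈ -0.042

-0.042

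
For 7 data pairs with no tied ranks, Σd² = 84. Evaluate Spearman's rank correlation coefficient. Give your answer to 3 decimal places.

ρ = 1 − 6Σd² / [n(n²−1)] = 1 − 6×84 / (7×48)
  = 1 − 504/336 = 1 − 1.5000 ≈ -0.500

-0.500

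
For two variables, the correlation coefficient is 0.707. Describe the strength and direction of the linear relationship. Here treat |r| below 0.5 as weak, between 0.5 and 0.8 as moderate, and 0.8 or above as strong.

moderate positive

r = 0.707 > 0 so the relationship is positive.
|r| = 0.707, which falls in the moderate range.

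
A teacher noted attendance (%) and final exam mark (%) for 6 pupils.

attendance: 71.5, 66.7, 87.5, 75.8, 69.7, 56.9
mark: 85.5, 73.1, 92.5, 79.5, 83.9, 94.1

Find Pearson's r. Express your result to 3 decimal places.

n = 6, Σx = 428.1, Σy = 508.6, Σx² = 31058.73, Σy² = 43424.38, Σxy = 36310.99
nΣxy − ΣxΣy = 217865.94 − 217731.66 = 134.28
nΣx² − (Σx)² = 186352.38 − 183269.61 = 3082.77; nΣy² − (Σy)² = 260546.28 − 258673.96 = 1872.32
r = 134.28 / √(3082.77 × 1872.32) = 134.28 / 2402.4845 ≈ 0.056

0.056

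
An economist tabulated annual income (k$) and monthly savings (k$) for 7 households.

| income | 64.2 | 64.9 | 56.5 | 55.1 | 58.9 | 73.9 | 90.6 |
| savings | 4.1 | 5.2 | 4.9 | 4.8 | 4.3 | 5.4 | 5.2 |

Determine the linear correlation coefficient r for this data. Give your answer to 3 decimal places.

n = 7, Σx = 464.1, Σy = 33.9, Σx² = 31700.69, Σy² = 165.59, Σxy = 2265.48
nΣxy − ΣxΣy = 15858.36 − 15732.99 = 125.37
nΣx² − (Σx)² = 221904.83 − 215388.81 = 6516.02; nΣy² − (Σy)² = 1159.13 − 1149.21 = 9.92
r = 125.37 / √(6516.02 × 9.92) = 125.37 / 254.2419 ≈ 0.493

0.493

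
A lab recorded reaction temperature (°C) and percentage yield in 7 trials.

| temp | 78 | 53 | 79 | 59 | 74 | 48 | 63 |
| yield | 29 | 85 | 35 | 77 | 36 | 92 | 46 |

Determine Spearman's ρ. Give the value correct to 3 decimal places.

Rank temp: 6, 2, 7, 3, 5, 1, 4
Rank yield: 1, 6, 2, 5, 3, 7, 4
d = rank(temp) − rank(yield): 5, -4, 5, -2, 2, -6, 0; Σd² = 110
ρ = 1 − 6Σd² / [n(n²−1)] = 1 − 6×110 / (7×48) = 1 − 660/336 ≈ -0.964

-0.964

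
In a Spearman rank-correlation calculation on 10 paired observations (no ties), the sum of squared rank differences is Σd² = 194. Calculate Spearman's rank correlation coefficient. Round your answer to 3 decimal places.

ρ = 1 − 6Σd² / [n(n²−1)] = 1 − 6×194 / (10×99)
  = 1 − 1164/990 = 1 − 1.1758 ≈ -0.176

-0.176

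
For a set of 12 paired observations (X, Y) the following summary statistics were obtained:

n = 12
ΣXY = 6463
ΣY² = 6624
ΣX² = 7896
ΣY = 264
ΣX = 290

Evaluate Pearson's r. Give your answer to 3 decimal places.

0.098

r = (nΣXY − ΣXΣY) / √[(nΣX² − (ΣX)²)(nΣY² − (ΣY)²)]
Numerator: 12×6463 − 290×264 = 996
Denominator: √[(94752 − 84100)(79488 − 69696)] = √[10652 × 9792] = 10212.9518
r = 996 / 10212.9518 ≈ 0.098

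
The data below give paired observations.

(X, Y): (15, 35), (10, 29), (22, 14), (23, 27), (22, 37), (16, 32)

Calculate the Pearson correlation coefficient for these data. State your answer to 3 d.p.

-0.291

n = 6, ΣX = 108, ΣY = 174, ΣX² = 2078, ΣY² = 5384, ΣXY = 3070
nΣXY − ΣXΣY = 18420 − 18792 = -372
nΣX² − (ΣX)² = 12468 − 11664 = 804; nΣY² − (ΣY)² = 32304 − 30276 = 2028
r = -372 / √(804 × 2028) = -372 / 1276.9150 ≈ -0.291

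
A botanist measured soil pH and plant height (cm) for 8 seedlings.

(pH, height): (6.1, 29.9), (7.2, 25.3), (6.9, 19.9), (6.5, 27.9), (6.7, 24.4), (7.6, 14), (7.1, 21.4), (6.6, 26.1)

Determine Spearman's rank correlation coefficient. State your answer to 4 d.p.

Rank pH: 1, 7, 5, 2, 4, 8, 6, 3
Rank height: 8, 5, 2, 7, 4, 1, 3, 6
d = rank(pH) − rank(height): -7, 2, 3, -5, 0, 7, 3, -3; Σd² = 154
ρ = 1 − 6Σd² / [n(n²−1)] = 1 − 6×154 / (8×63) = 1 − 924/504 ≈ -0.8333

-0.8333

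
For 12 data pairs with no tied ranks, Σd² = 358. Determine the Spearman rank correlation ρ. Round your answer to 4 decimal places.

ρ = 1 − 6Σd² / [n(n²−1)] = 1 − 6×358 / (12×143)
  = 1 − 2148/1716 = 1 − 1.25175 ≈ -0.2517

-0.2517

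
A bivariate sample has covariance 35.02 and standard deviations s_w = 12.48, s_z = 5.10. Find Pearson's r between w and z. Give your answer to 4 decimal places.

0.5502

r = Cov(w,z) / (s_w · s_z) = 35.02 / (12.48 × 5.10)
  = 35.02 / 63.6480 ≈ 0.5502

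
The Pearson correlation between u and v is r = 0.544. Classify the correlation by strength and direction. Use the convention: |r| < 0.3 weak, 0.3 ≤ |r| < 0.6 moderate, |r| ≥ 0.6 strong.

r = 0.544 > 0 so the relationship is positive.
|r| = 0.544, which falls in the moderate range.

moderate positive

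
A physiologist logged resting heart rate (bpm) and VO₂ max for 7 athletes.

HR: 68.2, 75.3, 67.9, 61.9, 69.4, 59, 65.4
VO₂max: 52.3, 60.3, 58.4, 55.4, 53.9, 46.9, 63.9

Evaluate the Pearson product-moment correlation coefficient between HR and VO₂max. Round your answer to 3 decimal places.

0.513

n = 7, Σx = 467.1, Σy = 391.1, Σx² = 31337.87, Σy² = 22039.13, Σxy = 26188.89
nΣxy − ΣxΣy = 183322.23 − 182682.81 = 639.42
nΣx² − (Σx)² = 219365.09 − 218182.41 = 1182.68; nΣy² − (Σy)² = 154273.91 − 152959.21 = 1314.7
r = 639.42 / √(1182.68 × 1314.7) = 639.42 / 1246.9440 ≈ 0.513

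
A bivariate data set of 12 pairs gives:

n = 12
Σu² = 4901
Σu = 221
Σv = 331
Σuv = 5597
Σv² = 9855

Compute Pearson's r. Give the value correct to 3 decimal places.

r = (nΣuv − ΣuΣv) / √[(nΣu² − (Σu)²)(nΣv² − (Σv)²)]
Numerator: 12×5597 − 221×331 = -5987
Denominator: √[(58812 − 48841)(118260 − 109561)] = √[9971 × 8699] = 9313.3092
r = -5987 / 9313.3092 ≈ -0.643

-0.643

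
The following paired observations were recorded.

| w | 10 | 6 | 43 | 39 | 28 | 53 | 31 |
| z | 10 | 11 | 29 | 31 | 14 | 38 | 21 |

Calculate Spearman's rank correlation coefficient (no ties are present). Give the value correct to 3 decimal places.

0.929

Rank w: 2, 1, 6, 5, 3, 7, 4
Rank z: 1, 2, 5, 6, 3, 7, 4
d = rank(w) − rank(z): 1, -1, 1, -1, 0, 0, 0; Σd² = 4
ρ = 1 − 6Σd² / [n(n²−1)] = 1 − 6×4 / (7×48) = 1 − 24/336 ≈ 0.929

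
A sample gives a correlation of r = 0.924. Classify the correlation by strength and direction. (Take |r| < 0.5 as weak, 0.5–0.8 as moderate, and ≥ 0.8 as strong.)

strong positive

r = 0.924 > 0 so the relationship is positive.
|r| = 0.924, which falls in the strong range.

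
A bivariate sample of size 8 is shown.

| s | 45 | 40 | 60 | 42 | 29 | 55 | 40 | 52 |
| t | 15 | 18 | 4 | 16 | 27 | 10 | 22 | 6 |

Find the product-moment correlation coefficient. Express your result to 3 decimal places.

-0.961

n = 8, Σs = 363, Σt = 118, Σs² = 17159, Σt² = 2170, Σst = 4832
nΣst − ΣsΣt = 38656 − 42834 = -4178
nΣs² − (Σs)² = 137272 − 131769 = 5503; nΣt² − (Σt)² = 17360 − 13924 = 3436
r = -4178 / √(5503 × 3436) = -4178 / 4348.3684 ≈ -0.961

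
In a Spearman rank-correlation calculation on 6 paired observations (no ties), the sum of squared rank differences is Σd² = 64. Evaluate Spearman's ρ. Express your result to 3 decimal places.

ρ = 1 − 6Σd² / [n(n²−1)] = 1 − 6×64 / (6×35)
  = 1 − 384/210 = 1 − 1.8286 ≈ -0.829

-0.829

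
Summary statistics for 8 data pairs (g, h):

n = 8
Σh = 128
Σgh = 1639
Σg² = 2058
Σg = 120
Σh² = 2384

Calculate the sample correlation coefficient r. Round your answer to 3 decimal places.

r = (nΣgh − ΣgΣh) / √[(nΣg² − (Σg)²)(nΣh² − (Σh)²)]
Numerator: 8×1639 − 120×128 = -2248
Denominator: √[(16464 − 14400)(19072 − 16384)] = √[2064 × 2688] = 2355.4261
r = -2248 / 2355.4261 ≈ -0.954

-0.954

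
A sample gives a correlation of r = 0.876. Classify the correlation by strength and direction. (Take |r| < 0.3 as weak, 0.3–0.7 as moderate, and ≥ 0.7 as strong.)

strong positive

r = 0.876 > 0 so the relationship is positive.
|r| = 0.876, which falls in the strong range.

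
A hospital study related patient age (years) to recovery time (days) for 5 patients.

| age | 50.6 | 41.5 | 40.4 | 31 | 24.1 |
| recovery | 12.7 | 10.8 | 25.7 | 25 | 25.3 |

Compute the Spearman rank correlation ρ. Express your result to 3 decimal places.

Rank age: 5, 4, 3, 2, 1
Rank recovery: 2, 1, 5, 3, 4
d = rank(age) − rank(recovery): 3, 3, -2, -1, -3; Σd² = 32
ρ = 1 − 6Σd² / [n(n²−1)] = 1 − 6×32 / (5×24) = 1 − 192/120 ≈ -0.600

-0.600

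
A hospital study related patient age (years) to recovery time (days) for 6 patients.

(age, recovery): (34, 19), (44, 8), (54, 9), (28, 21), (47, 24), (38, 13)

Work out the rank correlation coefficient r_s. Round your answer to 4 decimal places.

-0.3143

Rank age: 2, 4, 6, 1, 5, 3
Rank recovery: 4, 1, 2, 5, 6, 3
d = rank(age) − rank(recovery): -2, 3, 4, -4, -1, 0; Σd² = 46
ρ = 1 − 6Σd² / [n(n²−1)] = 1 − 6×46 / (6×35) = 1 − 276/210 ≈ -0.3143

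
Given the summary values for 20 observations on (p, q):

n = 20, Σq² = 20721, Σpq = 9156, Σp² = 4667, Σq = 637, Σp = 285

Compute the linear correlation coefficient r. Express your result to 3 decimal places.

r = (nΣpq − ΣpΣq) / √[(nΣp² − (Σp)²)(nΣq² − (Σq)²)]
Numerator: 20×9156 − 285×637 = 1575
Denominator: √[(93340 − 81225)(414420 − 405769)] = √[12115 × 8651] = 10237.5224
r = 1575 / 10237.5224 ≈ 0.154

0.154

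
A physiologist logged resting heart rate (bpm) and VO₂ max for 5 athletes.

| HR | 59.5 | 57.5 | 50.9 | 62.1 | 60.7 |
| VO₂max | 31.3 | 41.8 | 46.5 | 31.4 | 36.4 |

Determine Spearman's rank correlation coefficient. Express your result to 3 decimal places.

Rank HR: 3, 2, 1, 5, 4
Rank VO₂max: 1, 4, 5, 2, 3
d = rank(HR) − rank(VO₂max): 2, -2, -4, 3, 1; Σd² = 34
ρ = 1 − 6Σd² / [n(n²−1)] = 1 − 6×34 / (5×24) = 1 − 204/120 ≈ -0.700

-0.700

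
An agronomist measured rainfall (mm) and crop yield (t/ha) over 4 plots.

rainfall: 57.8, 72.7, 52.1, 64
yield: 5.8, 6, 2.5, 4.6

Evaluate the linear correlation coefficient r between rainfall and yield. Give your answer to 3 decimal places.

n = 4, Σx = 246.6, Σy = 18.9, Σx² = 15436.54, Σy² = 97.05, Σxy = 1196.09
nΣxy − ΣxΣy = 4784.36 − 4660.74 = 123.62
nΣx² − (Σx)² = 61746.16 − 60811.56 = 934.6; nΣy² − (Σy)² = 388.2 − 357.21 = 30.99
r = 123.62 / √(934.6 × 30.99) = 123.62 / 170.1859 ≈ 0.726

0.726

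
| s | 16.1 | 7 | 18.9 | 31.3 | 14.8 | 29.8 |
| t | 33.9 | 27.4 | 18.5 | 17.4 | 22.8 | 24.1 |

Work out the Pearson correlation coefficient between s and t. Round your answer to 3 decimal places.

-0.508

n = 6, Σs = 117.9, Σt = 144.1, Σs² = 2752.19, Σt² = 3645.63, Σst = 2687.48
nΣst − ΣsΣt = 16124.88 − 16989.39 = -864.51
nΣs² − (Σs)² = 16513.14 − 13900.41 = 2612.73; nΣt² − (Σt)² = 21873.78 − 20764.81 = 1108.97
r = -864.51 / √(2612.73 × 1108.97) = -864.51 / 1702.1866 ≈ -0.508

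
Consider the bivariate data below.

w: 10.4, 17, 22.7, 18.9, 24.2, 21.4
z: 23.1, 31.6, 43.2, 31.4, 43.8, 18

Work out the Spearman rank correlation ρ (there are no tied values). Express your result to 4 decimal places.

Rank w: 1, 2, 5, 3, 6, 4
Rank z: 2, 4, 5, 3, 6, 1
d = rank(w) − rank(z): -1, -2, 0, 0, 0, 3; Σd² = 14
ρ = 1 − 6Σd² / [n(n²−1)] = 1 − 6×14 / (6×35) = 1 − 84/210 ≈ 0.6000

0.6000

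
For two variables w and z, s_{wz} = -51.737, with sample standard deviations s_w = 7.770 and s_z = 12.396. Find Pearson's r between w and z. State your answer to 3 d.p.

-0.537

r = Cov(w,z) / (s_w · s_z) = -51.737 / (7.770 × 12.396)
  = -51.737 / 96.3169 ≈ -0.537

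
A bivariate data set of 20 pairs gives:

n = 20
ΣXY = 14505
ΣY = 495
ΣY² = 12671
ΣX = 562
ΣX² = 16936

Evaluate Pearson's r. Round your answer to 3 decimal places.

r = (nΣXY − ΣXΣY) / √[(nΣX² − (ΣX)²)(nΣY² − (ΣY)²)]
Numerator: 20×14505 − 562×495 = 11910
Denominator: √[(338720 − 315844)(253420 − 245025)] = √[22876 × 8395] = 13857.9948
r = 11910 / 13857.9948 ≈ 0.859

0.859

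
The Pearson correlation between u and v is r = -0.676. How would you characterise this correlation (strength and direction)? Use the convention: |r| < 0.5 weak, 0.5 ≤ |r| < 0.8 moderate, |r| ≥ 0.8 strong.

r = -0.676 < 0 so the relationship is negative.
|r| = 0.676, which falls in the moderate range.

moderate negative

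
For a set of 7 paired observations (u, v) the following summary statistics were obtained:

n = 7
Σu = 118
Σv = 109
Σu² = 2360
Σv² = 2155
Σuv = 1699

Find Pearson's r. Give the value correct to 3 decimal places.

r = (nΣuv − ΣuΣv) / √[(nΣu² − (Σu)²)(nΣv² − (Σv)²)]
Numerator: 7×1699 − 118×109 = -969
Denominator: √[(16520 − 13924)(15085 − 11881)] = √[2596 × 3204] = 2884.0222
r = -969 / 2884.0222 ≈ -0.336

-0.336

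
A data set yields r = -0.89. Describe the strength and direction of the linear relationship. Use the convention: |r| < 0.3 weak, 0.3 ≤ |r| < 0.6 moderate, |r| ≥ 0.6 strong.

strong negative

r = -0.89 < 0 so the relationship is negative.
|r| = 0.89, which falls in the strong range.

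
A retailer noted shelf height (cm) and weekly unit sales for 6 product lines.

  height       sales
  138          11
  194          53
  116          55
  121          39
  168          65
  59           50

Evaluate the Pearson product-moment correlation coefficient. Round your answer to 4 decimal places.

0.1252

n = 6, Σx = 796, Σy = 273, Σx² = 116482, Σy² = 14201, Σxy = 36769
nΣxy − ΣxΣy = 220614 − 217308 = 3306
nΣx² − (Σx)² = 698892 − 633616 = 65276; nΣy² − (Σy)² = 85206 − 74529 = 10677
r = 3306 / √(65276 × 10677) = 3306 / 26399.8457 ≈ 0.1252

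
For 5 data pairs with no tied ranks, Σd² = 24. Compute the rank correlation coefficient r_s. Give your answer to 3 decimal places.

ρ = 1 − 6Σd² / [n(n²−1)] = 1 − 6×24 / (5×24)
  = 1 − 144/120 = 1 − 1.2000 ≈ -0.200

-0.200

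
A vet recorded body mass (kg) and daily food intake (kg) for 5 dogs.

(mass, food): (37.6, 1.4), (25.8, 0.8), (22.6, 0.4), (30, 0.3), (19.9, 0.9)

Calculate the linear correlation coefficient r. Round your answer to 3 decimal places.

n = 5, Σx = 135.9, Σy = 3.8, Σx² = 3886.17, Σy² = 3.66, Σxy = 109.23
nΣxy − ΣxΣy = 546.15 − 516.42 = 29.73
nΣx² − (Σx)² = 19430.85 − 18468.81 = 962.04; nΣy² − (Σy)² = 18.3 − 14.44 = 3.86
r = 29.73 / √(962.04 × 3.86) = 29.73 / 60.9383 ≈ 0.488

0.488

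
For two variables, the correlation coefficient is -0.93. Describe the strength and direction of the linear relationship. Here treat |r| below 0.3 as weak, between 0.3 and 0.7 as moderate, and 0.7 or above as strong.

strong negative

r = -0.93 < 0 so the relationship is negative.
|r| = 0.93, which falls in the strong range.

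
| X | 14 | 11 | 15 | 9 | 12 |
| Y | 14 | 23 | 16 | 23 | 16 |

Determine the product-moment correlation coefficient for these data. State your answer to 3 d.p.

n = 5, ΣX = 61, ΣY = 92, ΣX² = 767, ΣY² = 1766, ΣXY = 1088
nΣXY − ΣXΣY = 5440 − 5612 = -172
nΣX² − (ΣX)² = 3835 − 3721 = 114; nΣY² − (ΣY)² = 8830 − 8464 = 366
r = -172 / √(114 × 366) = -172 / 204.2645 ≈ -0.842

-0.842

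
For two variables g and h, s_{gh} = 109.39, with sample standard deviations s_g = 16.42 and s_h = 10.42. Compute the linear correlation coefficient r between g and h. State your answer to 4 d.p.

0.6393

r = Cov(g,h) / (s_g · s_h) = 109.39 / (16.42 × 10.42)
  = 109.39 / 171.0964 ≈ 0.6393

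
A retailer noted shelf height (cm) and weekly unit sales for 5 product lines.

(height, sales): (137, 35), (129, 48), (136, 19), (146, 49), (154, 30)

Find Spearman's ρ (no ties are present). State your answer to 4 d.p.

Rank height: 3, 1, 2, 4, 5
Rank sales: 3, 4, 1, 5, 2
d = rank(height) − rank(sales): 0, -3, 1, -1, 3; Σd² = 20
ρ = 1 − 6Σd² / [n(n²−1)] = 1 − 6×20 / (5×24) = 1 − 120/120 ≈ 0.0000

0.0000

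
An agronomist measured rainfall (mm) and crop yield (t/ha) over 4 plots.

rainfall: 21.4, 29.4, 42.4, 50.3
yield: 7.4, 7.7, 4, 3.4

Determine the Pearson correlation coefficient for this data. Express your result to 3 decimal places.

n = 4, Σx = 143.5, Σy = 22.5, Σx² = 5650.17, Σy² = 141.61, Σxy = 725.36
nΣxy − ΣxΣy = 2901.44 − 3228.75 = -327.31
nΣx² − (Σx)² = 22600.68 − 20592.25 = 2008.43; nΣy² − (Σy)² = 566.44 − 506.25 = 60.19
r = -327.31 / √(2008.43 × 60.19) = -327.31 / 347.6887 ≈ -0.941

-0.941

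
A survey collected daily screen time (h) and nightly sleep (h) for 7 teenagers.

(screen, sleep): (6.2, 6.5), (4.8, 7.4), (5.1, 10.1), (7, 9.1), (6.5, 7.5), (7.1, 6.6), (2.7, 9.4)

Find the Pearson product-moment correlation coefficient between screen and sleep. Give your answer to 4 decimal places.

n = 7, Σx = 39.4, Σy = 56.6, Σx² = 236.44, Σy² = 470, Σxy = 312.02
nΣxy − ΣxΣy = 2184.14 − 2230.04 = -45.9
nΣx² − (Σx)² = 1655.08 − 1552.36 = 102.72; nΣy² − (Σy)² = 3290 − 3203.56 = 86.44
r = -45.9 / √(102.72 × 86.44) = -45.9 / 94.2291 ≈ -0.4871

-0.4871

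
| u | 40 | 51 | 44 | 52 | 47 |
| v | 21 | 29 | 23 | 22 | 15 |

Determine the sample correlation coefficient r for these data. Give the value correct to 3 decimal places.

0.322

n = 5, Σu = 234, Σv = 110, Σu² = 11050, Σv² = 2520, Σuv = 5180
nΣuv − ΣuΣv = 25900 − 25740 = 160
nΣu² − (Σu)² = 55250 − 54756 = 494; nΣv² − (Σv)² = 12600 − 12100 = 500
r = 160 / √(494 × 500) = 160 / 496.9909 ≈ 0.322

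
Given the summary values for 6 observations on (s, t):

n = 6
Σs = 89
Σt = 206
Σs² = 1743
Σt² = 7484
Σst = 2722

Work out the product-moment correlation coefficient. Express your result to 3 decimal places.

r = (nΣst − ΣsΣt) / √[(nΣs² − (Σs)²)(nΣt² − (Σt)²)]
Numerator: 6×2722 − 89×206 = -2002
Denominator: √[(10458 − 7921)(44904 − 42436)] = √[2537 × 2468] = 2502.2622
r = -2002 / 2502.2622 ≈ -0.800

-0.800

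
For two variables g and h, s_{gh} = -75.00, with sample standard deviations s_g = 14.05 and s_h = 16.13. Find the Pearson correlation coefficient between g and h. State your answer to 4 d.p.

-0.3309

r = Cov(g,h) / (s_g · s_h) = -75.00 / (14.05 × 16.13)
  = -75.00 / 226.6265 ≈ -0.3309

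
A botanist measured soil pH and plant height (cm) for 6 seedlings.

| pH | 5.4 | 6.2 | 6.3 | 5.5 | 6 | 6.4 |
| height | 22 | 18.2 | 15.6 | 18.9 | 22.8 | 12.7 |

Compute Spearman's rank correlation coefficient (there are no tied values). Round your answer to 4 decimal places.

-0.8286

Rank pH: 1, 4, 5, 2, 3, 6
Rank height: 5, 3, 2, 4, 6, 1
d = rank(pH) − rank(height): -4, 1, 3, -2, -3, 5; Σd² = 64
ρ = 1 − 6Σd² / [n(n²−1)] = 1 − 6×64 / (6×35) = 1 − 384/210 ≈ -0.8286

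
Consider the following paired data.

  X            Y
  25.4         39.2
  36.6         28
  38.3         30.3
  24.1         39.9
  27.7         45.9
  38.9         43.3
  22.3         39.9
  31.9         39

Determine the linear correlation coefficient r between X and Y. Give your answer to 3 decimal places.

n = 8, ΣX = 245.2, ΣY = 305.5, ΣX² = 7827.82, ΣY² = 11925.45, ΣXY = 9232.23
nΣXY − ΣXΣY = 73857.84 − 74908.6 = -1050.76
nΣX² − (ΣX)² = 62622.56 − 60123.04 = 2499.52; nΣY² − (ΣY)² = 95403.6 − 93330.25 = 2073.35
r = -1050.76 / √(2499.52 × 2073.35) = -1050.76 / 2276.4841 ≈ -0.462

-0.462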